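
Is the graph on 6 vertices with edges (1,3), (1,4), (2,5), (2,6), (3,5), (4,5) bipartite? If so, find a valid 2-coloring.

Step 1: Attempt 2-coloring using BFS:
  Start at vertex 1, assign color 0
  Color vertex 3 with color 1 (neighbor of 1)
  Color vertex 4 with color 1 (neighbor of 1)
  Color vertex 5 with color 0 (neighbor of 3)
  Color vertex 2 with color 1 (neighbor of 5)
  Color vertex 6 with color 0 (neighbor of 2)

Step 2: 2-coloring succeeded. No conflicts found.
  Set A (color 0): {1, 5, 6}
  Set B (color 1): {2, 3, 4}

The graph is bipartite with partition {1, 5, 6}, {2, 3, 4}.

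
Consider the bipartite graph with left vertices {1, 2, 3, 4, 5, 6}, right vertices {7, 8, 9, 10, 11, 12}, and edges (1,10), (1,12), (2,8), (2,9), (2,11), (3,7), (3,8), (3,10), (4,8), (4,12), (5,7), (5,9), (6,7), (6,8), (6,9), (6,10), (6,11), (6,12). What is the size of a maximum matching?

Step 1: List the neighbors of each left vertex:
  1: 10, 12
  2: 8, 9, 11
  3: 7, 8, 10
  4: 8, 12
  5: 7, 9
  6: 7, 8, 9, 10, 11, 12

Step 2: Greedily match left vertices, then look for augmenting paths:
  Match 1 -- 10
  Match 2 -- 8
  Match 3 -- 7
  Match 4 -- 12
  Match 5 -- 9
  Match 6 -- 11
  No augmenting path remains.

Step 3: Verify this is maximum:
  Matching size 6 = min(|L|, |R|) = min(6, 6), which is an upper bound, so this matching is maximum.

Maximum matching: {(1,10), (2,8), (3,7), (4,12), (5,9), (6,11)}
Size: 6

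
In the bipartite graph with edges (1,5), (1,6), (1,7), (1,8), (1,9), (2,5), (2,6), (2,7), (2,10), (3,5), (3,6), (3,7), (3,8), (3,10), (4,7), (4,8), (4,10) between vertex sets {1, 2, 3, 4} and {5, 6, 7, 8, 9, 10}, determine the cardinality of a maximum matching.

Step 1: List the neighbors of each left vertex:
  1: 5, 6, 7, 8, 9
  2: 5, 6, 7, 10
  3: 5, 6, 7, 8, 10
  4: 7, 8, 10

Step 2: Greedily match left vertices, then look for augmenting paths:
  Match 1 -- 5
  Match 2 -- 6
  Match 3 -- 7
  Match 4 -- 8
  No augmenting path remains.

Step 3: Verify this is maximum:
  Matching size 4 = min(|L|, |R|) = min(4, 6), which is an upper bound, so this matching is maximum.

Maximum matching: {(1,5), (2,6), (3,7), (4,8)}
Size: 4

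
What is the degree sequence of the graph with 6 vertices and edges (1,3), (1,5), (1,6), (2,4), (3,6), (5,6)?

Step 1: Count edges incident to each vertex:
  deg(1) = 3 (neighbors: 3, 5, 6)
  deg(2) = 1 (neighbors: 4)
  deg(3) = 2 (neighbors: 1, 6)
  deg(4) = 1 (neighbors: 2)
  deg(5) = 2 (neighbors: 1, 6)
  deg(6) = 3 (neighbors: 1, 3, 5)

Step 2: Sort degrees in non-increasing order:
  Degrees: [3, 1, 2, 1, 2, 3] -> sorted: [3, 3, 2, 2, 1, 1]

Degree sequence: [3, 3, 2, 2, 1, 1]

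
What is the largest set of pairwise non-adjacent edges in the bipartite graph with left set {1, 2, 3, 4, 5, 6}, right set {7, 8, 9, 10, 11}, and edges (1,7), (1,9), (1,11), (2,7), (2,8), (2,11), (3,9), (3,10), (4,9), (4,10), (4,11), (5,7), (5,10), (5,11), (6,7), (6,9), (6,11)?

Step 1: List the neighbors of each left vertex:
  1: 7, 9, 11
  2: 7, 8, 11
  3: 9, 10
  4: 9, 10, 11
  5: 7, 10, 11
  6: 7, 9, 11

Step 2: Greedily match left vertices, then look for augmenting paths:
  Match 1 -- 7
  Match 2 -- 8
  Match 3 -- 9
  Match 4 -- 10
  Match 5 -- 11
  No augmenting path remains.

Step 3: Verify this is maximum:
  Matching size 5 = min(|L|, |R|) = min(6, 5), which is an upper bound, so this matching is maximum.

Maximum matching: {(1,7), (2,8), (3,9), (4,10), (5,11)}
Size: 5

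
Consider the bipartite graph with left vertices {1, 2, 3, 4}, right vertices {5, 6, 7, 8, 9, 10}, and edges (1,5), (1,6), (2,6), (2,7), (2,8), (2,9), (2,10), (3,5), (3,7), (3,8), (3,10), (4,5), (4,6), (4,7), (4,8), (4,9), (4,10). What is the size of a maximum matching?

Step 1: List the neighbors of each left vertex:
  1: 5, 6
  2: 6, 7, 8, 9, 10
  3: 5, 7, 8, 10
  4: 5, 6, 7, 8, 9, 10

Step 2: Greedily match left vertices, then look for augmenting paths:
  Match 1 -- 5
  Match 2 -- 6
  Match 3 -- 7
  Match 4 -- 8
  No augmenting path remains.

Step 3: Verify this is maximum:
  Matching size 4 = min(|L|, |R|) = min(4, 6), which is an upper bound, so this matching is maximum.

Maximum matching: {(1,5), (2,6), (3,7), (4,8)}
Size: 4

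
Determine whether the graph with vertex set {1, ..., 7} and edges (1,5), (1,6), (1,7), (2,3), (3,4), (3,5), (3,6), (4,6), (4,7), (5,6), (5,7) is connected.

Step 1: Build adjacency list from edges:
  1: 5, 6, 7
  2: 3
  3: 2, 4, 5, 6
  4: 3, 6, 7
  5: 1, 3, 6, 7
  6: 1, 3, 4, 5
  7: 1, 4, 5

Step 2: Run BFS/DFS from vertex 1:
  Visited: {1, 5, 6, 7, 3, 4, 2}
  Reached 7 of 7 vertices

Step 3: All 7 vertices reached from vertex 1, so the graph is connected.
Answer: Yes, the graph is connected.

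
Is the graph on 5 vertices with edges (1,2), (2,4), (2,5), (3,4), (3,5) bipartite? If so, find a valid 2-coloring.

Step 1: Attempt 2-coloring using BFS:
  Start at vertex 1, assign color 0
  Color vertex 2 with color 1 (neighbor of 1)
  Color vertex 4 with color 0 (neighbor of 2)
  Color vertex 5 with color 0 (neighbor of 2)
  Color vertex 3 with color 1 (neighbor of 4)

Step 2: 2-coloring succeeded. No conflicts found.
  Set A (color 0): {1, 4, 5}
  Set B (color 1): {2, 3}

The graph is bipartite with partition {1, 4, 5}, {2, 3}.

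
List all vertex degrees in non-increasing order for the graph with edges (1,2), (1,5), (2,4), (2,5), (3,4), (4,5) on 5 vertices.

Step 1: Count edges incident to each vertex:
  deg(1) = 2 (neighbors: 2, 5)
  deg(2) = 3 (neighbors: 1, 4, 5)
  deg(3) = 1 (neighbors: 4)
  deg(4) = 3 (neighbors: 2, 3, 5)
  deg(5) = 3 (neighbors: 1, 2, 4)

Step 2: Sort degrees in non-increasing order:
  Degrees: [2, 3, 1, 3, 3] -> sorted: [3, 3, 3, 2, 1]

Degree sequence: [3, 3, 3, 2, 1]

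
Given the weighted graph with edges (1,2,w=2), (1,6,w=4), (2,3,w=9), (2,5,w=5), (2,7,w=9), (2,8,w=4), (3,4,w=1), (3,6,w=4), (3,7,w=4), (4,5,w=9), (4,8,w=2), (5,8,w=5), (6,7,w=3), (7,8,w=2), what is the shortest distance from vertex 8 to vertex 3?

Step 1: Build adjacency list with weights:
  1: 2(w=2), 6(w=4)
  2: 1(w=2), 3(w=9), 5(w=5), 7(w=9), 8(w=4)
  3: 2(w=9), 4(w=1), 6(w=4), 7(w=4)
  4: 3(w=1), 5(w=9), 8(w=2)
  5: 2(w=5), 4(w=9), 8(w=5)
  6: 1(w=4), 3(w=4), 7(w=3)
  7: 2(w=9), 3(w=4), 6(w=3), 8(w=2)
  8: 2(w=4), 4(w=2), 5(w=5), 7(w=2)

Step 2: Apply Dijkstra's algorithm from vertex 8:
  Visit vertex 8 (distance=0)
    Update dist[2] = 4
    Update dist[4] = 2
    Update dist[5] = 5
    Update dist[7] = 2
  Visit vertex 4 (distance=2)
    Update dist[3] = 3
  Visit vertex 7 (distance=2)
    Update dist[6] = 5
  Visit vertex 3 (distance=3)

Step 3: Shortest path: 8 -> 4 -> 3
Total weight: 2 + 1 = 3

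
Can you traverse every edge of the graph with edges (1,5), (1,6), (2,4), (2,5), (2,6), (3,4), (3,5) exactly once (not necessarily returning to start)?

Step 1: Find the degree of each vertex:
  deg(1) = 2
  deg(2) = 3
  deg(3) = 2
  deg(4) = 2
  deg(5) = 3
  deg(6) = 2

Step 2: Count vertices with odd degree:
  Odd-degree vertices: 2, 5 (2 total)

Step 3: Apply Euler's theorem:
  - Eulerian circuit exists iff graph is connected and all vertices have even degree
  - Eulerian path exists iff graph is connected and has 0 or 2 odd-degree vertices

Graph is connected with exactly 2 odd-degree vertices (2, 5).
Eulerian path exists (starting and ending at the odd-degree vertices), but no Eulerian circuit.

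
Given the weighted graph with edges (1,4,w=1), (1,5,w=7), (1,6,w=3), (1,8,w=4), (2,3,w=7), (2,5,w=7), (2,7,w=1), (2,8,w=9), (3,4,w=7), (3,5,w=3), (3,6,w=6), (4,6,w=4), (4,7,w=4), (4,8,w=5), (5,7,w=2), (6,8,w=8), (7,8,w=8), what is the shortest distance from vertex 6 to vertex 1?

Step 1: Build adjacency list with weights:
  1: 4(w=1), 5(w=7), 6(w=3), 8(w=4)
  2: 3(w=7), 5(w=7), 7(w=1), 8(w=9)
  3: 2(w=7), 4(w=7), 5(w=3), 6(w=6)
  4: 1(w=1), 3(w=7), 6(w=4), 7(w=4), 8(w=5)
  5: 1(w=7), 2(w=7), 3(w=3), 7(w=2)
  6: 1(w=3), 3(w=6), 4(w=4), 8(w=8)
  7: 2(w=1), 4(w=4), 5(w=2), 8(w=8)
  8: 1(w=4), 2(w=9), 4(w=5), 6(w=8), 7(w=8)

Step 2: Apply Dijkstra's algorithm from vertex 6:
  Visit vertex 6 (distance=0)
    Update dist[1] = 3
    Update dist[3] = 6
    Update dist[4] = 4
    Update dist[8] = 8
  Visit vertex 1 (distance=3)
    Update dist[5] = 10
    Update dist[8] = 7

Step 3: Shortest path: 6 -> 1
Total weight: 3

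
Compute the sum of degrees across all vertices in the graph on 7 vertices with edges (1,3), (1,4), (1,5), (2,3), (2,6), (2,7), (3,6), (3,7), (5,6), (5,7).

Step 1: Count edges incident to each vertex:
  deg(1) = 3 (neighbors: 3, 4, 5)
  deg(2) = 3 (neighbors: 3, 6, 7)
  deg(3) = 4 (neighbors: 1, 2, 6, 7)
  deg(4) = 1 (neighbors: 1)
  deg(5) = 3 (neighbors: 1, 6, 7)
  deg(6) = 3 (neighbors: 2, 3, 5)
  deg(7) = 3 (neighbors: 2, 3, 5)

Step 2: Sum all degrees:
  3 + 3 + 4 + 1 + 3 + 3 + 3 = 20

Verification: sum of degrees = 2 * |E| = 2 * 10 = 20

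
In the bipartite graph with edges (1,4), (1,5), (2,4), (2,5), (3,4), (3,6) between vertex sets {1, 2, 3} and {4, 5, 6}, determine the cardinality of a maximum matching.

Step 1: List the neighbors of each left vertex:
  1: 4, 5
  2: 4, 5
  3: 4, 6

Step 2: Greedily match left vertices, then look for augmenting paths:
  Match 1 -- 4
  Match 2 -- 5
  Match 3 -- 6
  No augmenting path remains.

Step 3: Verify this is maximum:
  Matching size 3 = min(|L|, |R|) = min(3, 3), which is an upper bound, so this matching is maximum.

Maximum matching: {(1,4), (2,5), (3,6)}
Size: 3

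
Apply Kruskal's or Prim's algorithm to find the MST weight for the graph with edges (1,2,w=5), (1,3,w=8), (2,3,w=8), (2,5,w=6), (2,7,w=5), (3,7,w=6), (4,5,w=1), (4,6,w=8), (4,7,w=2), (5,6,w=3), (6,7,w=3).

Apply Kruskal's algorithm (sort edges by weight, add if no cycle):

Sorted edges by weight:
  (4,5) w=1
  (4,7) w=2
  (5,6) w=3
  (6,7) w=3
  (1,2) w=5
  (2,7) w=5
  (2,5) w=6
  (3,7) w=6
  (1,3) w=8
  (2,3) w=8
  (4,6) w=8

Add edge (4,5) w=1 -- no cycle. Running total: 1
Add edge (4,7) w=2 -- no cycle. Running total: 3
Add edge (5,6) w=3 -- no cycle. Running total: 6
Skip edge (6,7) w=3 -- would create cycle
Add edge (1,2) w=5 -- no cycle. Running total: 11
Add edge (2,7) w=5 -- no cycle. Running total: 16
Skip edge (2,5) w=6 -- would create cycle
Add edge (3,7) w=6 -- no cycle. Running total: 22

MST edges: (4,5,w=1), (4,7,w=2), (5,6,w=3), (1,2,w=5), (2,7,w=5), (3,7,w=6)
Total MST weight: 1 + 2 + 3 + 5 + 5 + 6 = 22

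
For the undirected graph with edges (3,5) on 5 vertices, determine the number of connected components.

Step 1: Build adjacency list from edges:
  1: (none)
  2: (none)
  3: 5
  4: (none)
  5: 3

Step 2: Run BFS/DFS from vertex 1:
  Visited: {1}
  Reached 1 of 5 vertices

Step 3: Only 1 of 5 vertices reached. Graph is disconnected.
Connected components: {1}, {2}, {3, 5}, {4}
Number of connected components: 4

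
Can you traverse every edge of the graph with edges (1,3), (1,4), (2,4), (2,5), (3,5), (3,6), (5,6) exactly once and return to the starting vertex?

Step 1: Find the degree of each vertex:
  deg(1) = 2
  deg(2) = 2
  deg(3) = 3
  deg(4) = 2
  deg(5) = 3
  deg(6) = 2

Step 2: Count vertices with odd degree:
  Odd-degree vertices: 3, 5 (2 total)

Step 3: Apply Euler's theorem:
  - Eulerian circuit exists iff graph is connected and all vertices have even degree
  - Eulerian path exists iff graph is connected and has 0 or 2 odd-degree vertices

Graph is connected with exactly 2 odd-degree vertices (3, 5).
Eulerian path exists (starting and ending at the odd-degree vertices), but no Eulerian circuit.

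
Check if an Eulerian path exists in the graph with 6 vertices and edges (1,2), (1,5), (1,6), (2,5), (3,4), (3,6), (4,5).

Step 1: Find the degree of each vertex:
  deg(1) = 3
  deg(2) = 2
  deg(3) = 2
  deg(4) = 2
  deg(5) = 3
  deg(6) = 2

Step 2: Count vertices with odd degree:
  Odd-degree vertices: 1, 5 (2 total)

Step 3: Apply Euler's theorem:
  - Eulerian circuit exists iff graph is connected and all vertices have even degree
  - Eulerian path exists iff graph is connected and has 0 or 2 odd-degree vertices

Graph is connected with exactly 2 odd-degree vertices (1, 5).
Eulerian path exists (starting and ending at the odd-degree vertices), but no Eulerian circuit.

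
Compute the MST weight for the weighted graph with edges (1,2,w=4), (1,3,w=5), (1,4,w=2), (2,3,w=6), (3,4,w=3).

Apply Kruskal's algorithm (sort edges by weight, add if no cycle):

Sorted edges by weight:
  (1,4) w=2
  (3,4) w=3
  (1,2) w=4
  (1,3) w=5
  (2,3) w=6

Add edge (1,4) w=2 -- no cycle. Running total: 2
Add edge (3,4) w=3 -- no cycle. Running total: 5
Add edge (1,2) w=4 -- no cycle. Running total: 9

MST edges: (1,4,w=2), (3,4,w=3), (1,2,w=4)
Total MST weight: 2 + 3 + 4 = 9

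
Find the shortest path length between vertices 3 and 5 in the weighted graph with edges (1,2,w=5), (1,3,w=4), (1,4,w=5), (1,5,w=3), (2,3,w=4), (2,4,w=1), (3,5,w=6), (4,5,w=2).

Step 1: Build adjacency list with weights:
  1: 2(w=5), 3(w=4), 4(w=5), 5(w=3)
  2: 1(w=5), 3(w=4), 4(w=1)
  3: 1(w=4), 2(w=4), 5(w=6)
  4: 1(w=5), 2(w=1), 5(w=2)
  5: 1(w=3), 3(w=6), 4(w=2)

Step 2: Apply Dijkstra's algorithm from vertex 3:
  Visit vertex 3 (distance=0)
    Update dist[1] = 4
    Update dist[2] = 4
    Update dist[5] = 6
  Visit vertex 1 (distance=4)
    Update dist[4] = 9
  Visit vertex 2 (distance=4)
    Update dist[4] = 5
  Visit vertex 4 (distance=5)
  Visit vertex 5 (distance=6)

Step 3: Shortest path: 3 -> 5
Total weight: 6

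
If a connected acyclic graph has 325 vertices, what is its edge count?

A tree on n vertices always has exactly n - 1 edges.
For n = 325: edges = 325 - 1 = 324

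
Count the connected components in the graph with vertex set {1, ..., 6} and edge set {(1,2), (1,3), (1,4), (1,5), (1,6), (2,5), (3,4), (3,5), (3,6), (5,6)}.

Step 1: Build adjacency list from edges:
  1: 2, 3, 4, 5, 6
  2: 1, 5
  3: 1, 4, 5, 6
  4: 1, 3
  5: 1, 2, 3, 6
  6: 1, 3, 5

Step 2: Run BFS/DFS from vertex 1:
  Visited: {1, 2, 3, 4, 5, 6}
  Reached 6 of 6 vertices

Step 3: All 6 vertices reached from vertex 1, so the graph is connected.
Number of connected components: 1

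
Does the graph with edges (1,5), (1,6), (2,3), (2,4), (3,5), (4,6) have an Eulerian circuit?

Step 1: Find the degree of each vertex:
  deg(1) = 2
  deg(2) = 2
  deg(3) = 2
  deg(4) = 2
  deg(5) = 2
  deg(6) = 2

Step 2: Count vertices with odd degree:
  All vertices have even degree (0 odd-degree vertices)

Step 3: Apply Euler's theorem:
  - Eulerian circuit exists iff graph is connected and all vertices have even degree
  - Eulerian path exists iff graph is connected and has 0 or 2 odd-degree vertices

Graph is connected with 0 odd-degree vertices.
Both Eulerian circuit and Eulerian path exist.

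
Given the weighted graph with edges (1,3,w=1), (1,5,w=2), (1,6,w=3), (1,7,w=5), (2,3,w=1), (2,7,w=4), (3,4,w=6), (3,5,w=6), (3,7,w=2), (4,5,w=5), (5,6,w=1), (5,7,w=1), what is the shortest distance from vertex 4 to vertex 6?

Step 1: Build adjacency list with weights:
  1: 3(w=1), 5(w=2), 6(w=3), 7(w=5)
  2: 3(w=1), 7(w=4)
  3: 1(w=1), 2(w=1), 4(w=6), 5(w=6), 7(w=2)
  4: 3(w=6), 5(w=5)
  5: 1(w=2), 3(w=6), 4(w=5), 6(w=1), 7(w=1)
  6: 1(w=3), 5(w=1)
  7: 1(w=5), 2(w=4), 3(w=2), 5(w=1)

Step 2: Apply Dijkstra's algorithm from vertex 4:
  Visit vertex 4 (distance=0)
    Update dist[3] = 6
    Update dist[5] = 5
  Visit vertex 5 (distance=5)
    Update dist[1] = 7
    Update dist[6] = 6
    Update dist[7] = 6
  Visit vertex 3 (distance=6)
    Update dist[2] = 7
  Visit vertex 6 (distance=6)

Step 3: Shortest path: 4 -> 5 -> 6
Total weight: 5 + 1 = 6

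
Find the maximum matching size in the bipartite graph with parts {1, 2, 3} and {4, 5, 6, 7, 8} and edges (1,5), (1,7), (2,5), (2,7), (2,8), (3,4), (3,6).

Step 1: List the neighbors of each left vertex:
  1: 5, 7
  2: 5, 7, 8
  3: 4, 6

Step 2: Greedily match left vertices, then look for augmenting paths:
  Match 1 -- 5
  Match 2 -- 7
  Match 3 -- 4
  No augmenting path remains.

Step 3: Verify this is maximum:
  Matching size 3 = min(|L|, |R|) = min(3, 5), which is an upper bound, so this matching is maximum.

Maximum matching: {(1,5), (2,7), (3,4)}
Size: 3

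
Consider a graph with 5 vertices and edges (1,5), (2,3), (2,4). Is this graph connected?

Step 1: Build adjacency list from edges:
  1: 5
  2: 3, 4
  3: 2
  4: 2
  5: 1

Step 2: Run BFS/DFS from vertex 1:
  Visited: {1, 5}
  Reached 2 of 5 vertices

Step 3: Only 2 of 5 vertices reached. Graph is disconnected.
Connected components: {1, 5}, {2, 3, 4}
Answer: No, the graph is not connected (2 components).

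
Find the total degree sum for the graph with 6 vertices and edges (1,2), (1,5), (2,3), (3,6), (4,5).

Step 1: Count edges incident to each vertex:
  deg(1) = 2 (neighbors: 2, 5)
  deg(2) = 2 (neighbors: 1, 3)
  deg(3) = 2 (neighbors: 2, 6)
  deg(4) = 1 (neighbors: 5)
  deg(5) = 2 (neighbors: 1, 4)
  deg(6) = 1 (neighbors: 3)

Step 2: Sum all degrees:
  2 + 2 + 2 + 1 + 2 + 1 = 10

Verification: sum of degrees = 2 * |E| = 2 * 5 = 10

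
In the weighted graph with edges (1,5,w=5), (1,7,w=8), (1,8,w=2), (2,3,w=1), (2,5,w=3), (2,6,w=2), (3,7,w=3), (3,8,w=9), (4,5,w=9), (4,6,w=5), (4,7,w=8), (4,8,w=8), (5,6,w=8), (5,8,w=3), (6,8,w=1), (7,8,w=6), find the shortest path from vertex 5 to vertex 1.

Step 1: Build adjacency list with weights:
  1: 5(w=5), 7(w=8), 8(w=2)
  2: 3(w=1), 5(w=3), 6(w=2)
  3: 2(w=1), 7(w=3), 8(w=9)
  4: 5(w=9), 6(w=5), 7(w=8), 8(w=8)
  5: 1(w=5), 2(w=3), 4(w=9), 6(w=8), 8(w=3)
  6: 2(w=2), 4(w=5), 5(w=8), 8(w=1)
  7: 1(w=8), 3(w=3), 4(w=8), 8(w=6)
  8: 1(w=2), 3(w=9), 4(w=8), 5(w=3), 6(w=1), 7(w=6)

Step 2: Apply Dijkstra's algorithm from vertex 5:
  Visit vertex 5 (distance=0)
    Update dist[1] = 5
    Update dist[2] = 3
    Update dist[4] = 9
    Update dist[6] = 8
    Update dist[8] = 3
  Visit vertex 2 (distance=3)
    Update dist[3] = 4
    Update dist[6] = 5
  Visit vertex 8 (distance=3)
    Update dist[6] = 4
    Update dist[7] = 9
  Visit vertex 3 (distance=4)
    Update dist[7] = 7
  Visit vertex 6 (distance=4)
  Visit vertex 1 (distance=5)

Step 3: Shortest path: 5 -> 1
Total weight: 5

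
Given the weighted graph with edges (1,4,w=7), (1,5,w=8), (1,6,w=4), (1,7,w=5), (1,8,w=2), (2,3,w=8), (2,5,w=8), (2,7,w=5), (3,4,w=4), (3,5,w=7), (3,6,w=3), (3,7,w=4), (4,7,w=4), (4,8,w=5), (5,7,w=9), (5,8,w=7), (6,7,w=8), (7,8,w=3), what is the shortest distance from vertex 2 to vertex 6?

Step 1: Build adjacency list with weights:
  1: 4(w=7), 5(w=8), 6(w=4), 7(w=5), 8(w=2)
  2: 3(w=8), 5(w=8), 7(w=5)
  3: 2(w=8), 4(w=4), 5(w=7), 6(w=3), 7(w=4)
  4: 1(w=7), 3(w=4), 7(w=4), 8(w=5)
  5: 1(w=8), 2(w=8), 3(w=7), 7(w=9), 8(w=7)
  6: 1(w=4), 3(w=3), 7(w=8)
  7: 1(w=5), 2(w=5), 3(w=4), 4(w=4), 5(w=9), 6(w=8), 8(w=3)
  8: 1(w=2), 4(w=5), 5(w=7), 7(w=3)

Step 2: Apply Dijkstra's algorithm from vertex 2:
  Visit vertex 2 (distance=0)
    Update dist[3] = 8
    Update dist[5] = 8
    Update dist[7] = 5
  Visit vertex 7 (distance=5)
    Update dist[1] = 10
    Update dist[4] = 9
    Update dist[6] = 13
    Update dist[8] = 8
  Visit vertex 3 (distance=8)
    Update dist[6] = 11
  Visit vertex 5 (distance=8)
  Visit vertex 8 (distance=8)
  Visit vertex 4 (distance=9)
  Visit vertex 1 (distance=10)
  Visit vertex 6 (distance=11)

Step 3: Shortest path: 2 -> 3 -> 6
Total weight: 8 + 3 = 11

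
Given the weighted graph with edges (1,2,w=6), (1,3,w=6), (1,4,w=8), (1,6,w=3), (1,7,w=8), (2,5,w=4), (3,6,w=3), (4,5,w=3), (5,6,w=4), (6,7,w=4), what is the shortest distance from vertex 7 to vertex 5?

Step 1: Build adjacency list with weights:
  1: 2(w=6), 3(w=6), 4(w=8), 6(w=3), 7(w=8)
  2: 1(w=6), 5(w=4)
  3: 1(w=6), 6(w=3)
  4: 1(w=8), 5(w=3)
  5: 2(w=4), 4(w=3), 6(w=4)
  6: 1(w=3), 3(w=3), 5(w=4), 7(w=4)
  7: 1(w=8), 6(w=4)

Step 2: Apply Dijkstra's algorithm from vertex 7:
  Visit vertex 7 (distance=0)
    Update dist[1] = 8
    Update dist[6] = 4
  Visit vertex 6 (distance=4)
    Update dist[1] = 7
    Update dist[3] = 7
    Update dist[5] = 8
  Visit vertex 1 (distance=7)
    Update dist[2] = 13
    Update dist[4] = 15
  Visit vertex 3 (distance=7)
  Visit vertex 5 (distance=8)
    Update dist[2] = 12
    Update dist[4] = 11

Step 3: Shortest path: 7 -> 6 -> 5
Total weight: 4 + 4 = 8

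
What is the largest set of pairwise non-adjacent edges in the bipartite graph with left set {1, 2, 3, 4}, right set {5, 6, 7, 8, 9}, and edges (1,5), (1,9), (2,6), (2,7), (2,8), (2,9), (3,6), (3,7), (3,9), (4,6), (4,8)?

Step 1: List the neighbors of each left vertex:
  1: 5, 9
  2: 6, 7, 8, 9
  3: 6, 7, 9
  4: 6, 8

Step 2: Greedily match left vertices, then look for augmenting paths:
  Match 1 -- 5
  Match 2 -- 6
  Match 3 -- 7
  Match 4 -- 8
  No augmenting path remains.

Step 3: Verify this is maximum:
  Matching size 4 = min(|L|, |R|) = min(4, 5), which is an upper bound, so this matching is maximum.

Maximum matching: {(1,5), (2,6), (3,7), (4,8)}
Size: 4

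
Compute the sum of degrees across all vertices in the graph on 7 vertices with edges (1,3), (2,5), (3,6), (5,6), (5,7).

Step 1: Count edges incident to each vertex:
  deg(1) = 1 (neighbors: 3)
  deg(2) = 1 (neighbors: 5)
  deg(3) = 2 (neighbors: 1, 6)
  deg(4) = 0 (neighbors: none)
  deg(5) = 3 (neighbors: 2, 6, 7)
  deg(6) = 2 (neighbors: 3, 5)
  deg(7) = 1 (neighbors: 5)

Step 2: Sum all degrees:
  1 + 1 + 2 + 0 + 3 + 2 + 1 = 10

Verification: sum of degrees = 2 * |E| = 2 * 5 = 10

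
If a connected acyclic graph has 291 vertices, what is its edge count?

A tree on n vertices always has exactly n - 1 edges.
For n = 291: edges = 291 - 1 = 290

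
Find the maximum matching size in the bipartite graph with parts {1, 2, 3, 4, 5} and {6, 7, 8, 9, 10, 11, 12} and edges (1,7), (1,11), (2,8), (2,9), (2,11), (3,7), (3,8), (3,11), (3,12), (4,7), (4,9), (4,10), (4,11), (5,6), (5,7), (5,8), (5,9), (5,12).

Step 1: List the neighbors of each left vertex:
  1: 7, 11
  2: 8, 9, 11
  3: 7, 8, 11, 12
  4: 7, 9, 10, 11
  5: 6, 7, 8, 9, 12

Step 2: Greedily match left vertices, then look for augmenting paths:
  Match 1 -- 7
  Match 2 -- 8
  Match 3 -- 11
  Match 4 -- 9
  Match 5 -- 6
  No augmenting path remains.

Step 3: Verify this is maximum:
  Matching size 5 = min(|L|, |R|) = min(5, 7), which is an upper bound, so this matching is maximum.

Maximum matching: {(1,7), (2,8), (3,11), (4,9), (5,6)}
Size: 5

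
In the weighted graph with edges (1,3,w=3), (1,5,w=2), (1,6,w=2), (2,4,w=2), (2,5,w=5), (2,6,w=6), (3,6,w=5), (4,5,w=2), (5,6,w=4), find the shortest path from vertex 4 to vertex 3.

Step 1: Build adjacency list with weights:
  1: 3(w=3), 5(w=2), 6(w=2)
  2: 4(w=2), 5(w=5), 6(w=6)
  3: 1(w=3), 6(w=5)
  4: 2(w=2), 5(w=2)
  5: 1(w=2), 2(w=5), 4(w=2), 6(w=4)
  6: 1(w=2), 2(w=6), 3(w=5), 5(w=4)

Step 2: Apply Dijkstra's algorithm from vertex 4:
  Visit vertex 4 (distance=0)
    Update dist[2] = 2
    Update dist[5] = 2
  Visit vertex 2 (distance=2)
    Update dist[6] = 8
  Visit vertex 5 (distance=2)
    Update dist[1] = 4
    Update dist[6] = 6
  Visit vertex 1 (distance=4)
    Update dist[3] = 7
  Visit vertex 6 (distance=6)
  Visit vertex 3 (distance=7)

Step 3: Shortest path: 4 -> 5 -> 1 -> 3
Total weight: 2 + 2 + 3 = 7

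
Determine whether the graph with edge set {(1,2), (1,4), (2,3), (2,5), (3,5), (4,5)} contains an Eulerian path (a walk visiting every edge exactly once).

Step 1: Find the degree of each vertex:
  deg(1) = 2
  deg(2) = 3
  deg(3) = 2
  deg(4) = 2
  deg(5) = 3

Step 2: Count vertices with odd degree:
  Odd-degree vertices: 2, 5 (2 total)

Step 3: Apply Euler's theorem:
  - Eulerian circuit exists iff graph is connected and all vertices have even degree
  - Eulerian path exists iff graph is connected and has 0 or 2 odd-degree vertices

Graph is connected with exactly 2 odd-degree vertices (2, 5).
Eulerian path exists (starting and ending at the odd-degree vertices), but no Eulerian circuit.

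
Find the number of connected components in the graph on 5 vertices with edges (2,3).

Step 1: Build adjacency list from edges:
  1: (none)
  2: 3
  3: 2
  4: (none)
  5: (none)

Step 2: Run BFS/DFS from vertex 1:
  Visited: {1}
  Reached 1 of 5 vertices

Step 3: Only 1 of 5 vertices reached. Graph is disconnected.
Connected components: {1}, {2, 3}, {4}, {5}
Number of connected components: 4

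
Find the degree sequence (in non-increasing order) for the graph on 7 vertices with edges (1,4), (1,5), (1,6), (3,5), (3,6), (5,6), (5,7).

Step 1: Count edges incident to each vertex:
  deg(1) = 3 (neighbors: 4, 5, 6)
  deg(2) = 0 (neighbors: none)
  deg(3) = 2 (neighbors: 5, 6)
  deg(4) = 1 (neighbors: 1)
  deg(5) = 4 (neighbors: 1, 3, 6, 7)
  deg(6) = 3 (neighbors: 1, 3, 5)
  deg(7) = 1 (neighbors: 5)

Step 2: Sort degrees in non-increasing order:
  Degrees: [3, 0, 2, 1, 4, 3, 1] -> sorted: [4, 3, 3, 2, 1, 1, 0]

Degree sequence: [4, 3, 3, 2, 1, 1, 0]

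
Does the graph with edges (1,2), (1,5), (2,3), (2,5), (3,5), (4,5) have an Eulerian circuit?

Step 1: Find the degree of each vertex:
  deg(1) = 2
  deg(2) = 3
  deg(3) = 2
  deg(4) = 1
  deg(5) = 4

Step 2: Count vertices with odd degree:
  Odd-degree vertices: 2, 4 (2 total)

Step 3: Apply Euler's theorem:
  - Eulerian circuit exists iff graph is connected and all vertices have even degree
  - Eulerian path exists iff graph is connected and has 0 or 2 odd-degree vertices

Graph is connected with exactly 2 odd-degree vertices (2, 4).
Eulerian path exists (starting and ending at the odd-degree vertices), but no Eulerian circuit.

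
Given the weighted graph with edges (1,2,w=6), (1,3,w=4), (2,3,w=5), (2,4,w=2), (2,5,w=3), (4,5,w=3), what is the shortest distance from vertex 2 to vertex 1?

Step 1: Build adjacency list with weights:
  1: 2(w=6), 3(w=4)
  2: 1(w=6), 3(w=5), 4(w=2), 5(w=3)
  3: 1(w=4), 2(w=5)
  4: 2(w=2), 5(w=3)
  5: 2(w=3), 4(w=3)

Step 2: Apply Dijkstra's algorithm from vertex 2:
  Visit vertex 2 (distance=0)
    Update dist[1] = 6
    Update dist[3] = 5
    Update dist[4] = 2
    Update dist[5] = 3
  Visit vertex 4 (distance=2)
  Visit vertex 5 (distance=3)
  Visit vertex 3 (distance=5)
  Visit vertex 1 (distance=6)

Step 3: Shortest path: 2 -> 1
Total weight: 6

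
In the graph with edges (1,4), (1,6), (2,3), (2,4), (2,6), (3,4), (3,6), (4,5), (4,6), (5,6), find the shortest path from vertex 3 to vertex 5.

Step 1: Build adjacency list:
  1: 4, 6
  2: 3, 4, 6
  3: 2, 4, 6
  4: 1, 2, 3, 5, 6
  5: 4, 6
  6: 1, 2, 3, 4, 5

Step 2: BFS from vertex 3 to find shortest path to 5:
  vertex 2 reached at distance 1
  vertex 4 reached at distance 1
  vertex 6 reached at distance 1
  vertex 1 reached at distance 2
  vertex 5 reached at distance 2

Step 3: Shortest path: 3 -> 6 -> 5
Path length: 2 edges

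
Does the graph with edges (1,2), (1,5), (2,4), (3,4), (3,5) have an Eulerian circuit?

Step 1: Find the degree of each vertex:
  deg(1) = 2
  deg(2) = 2
  deg(3) = 2
  deg(4) = 2
  deg(5) = 2

Step 2: Count vertices with odd degree:
  All vertices have even degree (0 odd-degree vertices)

Step 3: Apply Euler's theorem:
  - Eulerian circuit exists iff graph is connected and all vertices have even degree
  - Eulerian path exists iff graph is connected and has 0 or 2 odd-degree vertices

Graph is connected with 0 odd-degree vertices.
Both Eulerian circuit and Eulerian path exist.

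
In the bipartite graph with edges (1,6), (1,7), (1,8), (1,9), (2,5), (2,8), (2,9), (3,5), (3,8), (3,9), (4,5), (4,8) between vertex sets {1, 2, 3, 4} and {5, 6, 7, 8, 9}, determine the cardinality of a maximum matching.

Step 1: List the neighbors of each left vertex:
  1: 6, 7, 8, 9
  2: 5, 8, 9
  3: 5, 8, 9
  4: 5, 8

Step 2: Greedily match left vertices, then look for augmenting paths:
  Match 1 -- 6
  Match 2 -- 9
  Match 3 -- 8
  Match 4 -- 5
  No augmenting path remains.

Step 3: Verify this is maximum:
  Matching size 4 = min(|L|, |R|) = min(4, 5), which is an upper bound, so this matching is maximum.

Maximum matching: {(1,6), (2,9), (3,8), (4,5)}
Size: 4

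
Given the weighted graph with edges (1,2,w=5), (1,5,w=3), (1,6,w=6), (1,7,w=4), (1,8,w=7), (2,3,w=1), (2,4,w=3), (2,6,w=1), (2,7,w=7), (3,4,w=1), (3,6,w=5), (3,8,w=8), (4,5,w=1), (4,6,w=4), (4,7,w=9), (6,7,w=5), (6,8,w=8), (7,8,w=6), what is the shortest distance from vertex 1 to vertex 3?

Step 1: Build adjacency list with weights:
  1: 2(w=5), 5(w=3), 6(w=6), 7(w=4), 8(w=7)
  2: 1(w=5), 3(w=1), 4(w=3), 6(w=1), 7(w=7)
  3: 2(w=1), 4(w=1), 6(w=5), 8(w=8)
  4: 2(w=3), 3(w=1), 5(w=1), 6(w=4), 7(w=9)
  5: 1(w=3), 4(w=1)
  6: 1(w=6), 2(w=1), 3(w=5), 4(w=4), 7(w=5), 8(w=8)
  7: 1(w=4), 2(w=7), 4(w=9), 6(w=5), 8(w=6)
  8: 1(w=7), 3(w=8), 6(w=8), 7(w=6)

Step 2: Apply Dijkstra's algorithm from vertex 1:
  Visit vertex 1 (distance=0)
    Update dist[2] = 5
    Update dist[5] = 3
    Update dist[6] = 6
    Update dist[7] = 4
    Update dist[8] = 7
  Visit vertex 5 (distance=3)
    Update dist[4] = 4
  Visit vertex 4 (distance=4)
    Update dist[3] = 5
  Visit vertex 7 (distance=4)
  Visit vertex 2 (distance=5)
  Visit vertex 3 (distance=5)

Step 3: Shortest path: 1 -> 5 -> 4 -> 3
Total weight: 3 + 1 + 1 = 5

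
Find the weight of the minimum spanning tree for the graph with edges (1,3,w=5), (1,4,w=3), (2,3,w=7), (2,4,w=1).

Apply Kruskal's algorithm (sort edges by weight, add if no cycle):

Sorted edges by weight:
  (2,4) w=1
  (1,4) w=3
  (1,3) w=5
  (2,3) w=7

Add edge (2,4) w=1 -- no cycle. Running total: 1
Add edge (1,4) w=3 -- no cycle. Running total: 4
Add edge (1,3) w=5 -- no cycle. Running total: 9

MST edges: (2,4,w=1), (1,4,w=3), (1,3,w=5)
Total MST weight: 1 + 3 + 5 = 9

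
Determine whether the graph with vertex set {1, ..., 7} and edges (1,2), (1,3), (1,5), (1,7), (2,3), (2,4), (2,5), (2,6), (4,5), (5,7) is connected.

Step 1: Build adjacency list from edges:
  1: 2, 3, 5, 7
  2: 1, 3, 4, 5, 6
  3: 1, 2
  4: 2, 5
  5: 1, 2, 4, 7
  6: 2
  7: 1, 5

Step 2: Run BFS/DFS from vertex 1:
  Visited: {1, 2, 3, 5, 7, 4, 6}
  Reached 7 of 7 vertices

Step 3: All 7 vertices reached from vertex 1, so the graph is connected.
Answer: Yes, the graph is connected.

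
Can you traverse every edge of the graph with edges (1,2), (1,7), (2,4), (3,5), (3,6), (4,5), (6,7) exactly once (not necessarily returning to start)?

Step 1: Find the degree of each vertex:
  deg(1) = 2
  deg(2) = 2
  deg(3) = 2
  deg(4) = 2
  deg(5) = 2
  deg(6) = 2
  deg(7) = 2

Step 2: Count vertices with odd degree:
  All vertices have even degree (0 odd-degree vertices)

Step 3: Apply Euler's theorem:
  - Eulerian circuit exists iff graph is connected and all vertices have even degree
  - Eulerian path exists iff graph is connected and has 0 or 2 odd-degree vertices

Graph is connected with 0 odd-degree vertices.
Both Eulerian circuit and Eulerian path exist.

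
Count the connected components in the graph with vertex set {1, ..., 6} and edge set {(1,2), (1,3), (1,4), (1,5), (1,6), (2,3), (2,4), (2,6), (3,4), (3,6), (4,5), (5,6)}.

Step 1: Build adjacency list from edges:
  1: 2, 3, 4, 5, 6
  2: 1, 3, 4, 6
  3: 1, 2, 4, 6
  4: 1, 2, 3, 5
  5: 1, 4, 6
  6: 1, 2, 3, 5

Step 2: Run BFS/DFS from vertex 1:
  Visited: {1, 2, 3, 4, 5, 6}
  Reached 6 of 6 vertices

Step 3: All 6 vertices reached from vertex 1, so the graph is connected.
Number of connected components: 1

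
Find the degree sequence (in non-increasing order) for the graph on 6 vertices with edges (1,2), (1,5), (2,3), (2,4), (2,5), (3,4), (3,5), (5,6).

Step 1: Count edges incident to each vertex:
  deg(1) = 2 (neighbors: 2, 5)
  deg(2) = 4 (neighbors: 1, 3, 4, 5)
  deg(3) = 3 (neighbors: 2, 4, 5)
  deg(4) = 2 (neighbors: 2, 3)
  deg(5) = 4 (neighbors: 1, 2, 3, 6)
  deg(6) = 1 (neighbors: 5)

Step 2: Sort degrees in non-increasing order:
  Degrees: [2, 4, 3, 2, 4, 1] -> sorted: [4, 4, 3, 2, 2, 1]

Degree sequence: [4, 4, 3, 2, 2, 1]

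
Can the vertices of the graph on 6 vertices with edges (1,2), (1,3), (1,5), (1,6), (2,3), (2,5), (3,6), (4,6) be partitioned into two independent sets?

Step 1: Attempt 2-coloring using BFS:
  Start at vertex 1, assign color 0
  Color vertex 2 with color 1 (neighbor of 1)
  Color vertex 3 with color 1 (neighbor of 1)
  Color vertex 5 with color 1 (neighbor of 1)
  Color vertex 6 with color 1 (neighbor of 1)

Step 2: Conflict found! Vertices 2 and 3 are adjacent but have the same color.
This means the graph contains an odd cycle.

The graph is NOT bipartite.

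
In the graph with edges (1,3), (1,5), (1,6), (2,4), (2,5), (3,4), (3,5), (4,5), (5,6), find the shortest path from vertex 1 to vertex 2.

Step 1: Build adjacency list:
  1: 3, 5, 6
  2: 4, 5
  3: 1, 4, 5
  4: 2, 3, 5
  5: 1, 2, 3, 4, 6
  6: 1, 5

Step 2: BFS from vertex 1 to find shortest path to 2:
  vertex 3 reached at distance 1
  vertex 5 reached at distance 1
  vertex 6 reached at distance 1
  vertex 4 reached at distance 2
  vertex 2 reached at distance 2

Step 3: Shortest path: 1 -> 5 -> 2
Path length: 2 edges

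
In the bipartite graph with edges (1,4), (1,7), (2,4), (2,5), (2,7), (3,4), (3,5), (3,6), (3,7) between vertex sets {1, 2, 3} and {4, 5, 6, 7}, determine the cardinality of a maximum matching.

Step 1: List the neighbors of each left vertex:
  1: 4, 7
  2: 4, 5, 7
  3: 4, 5, 6, 7

Step 2: Greedily match left vertices, then look for augmenting paths:
  Match 1 -- 4
  Match 2 -- 5
  Match 3 -- 6
  No augmenting path remains.

Step 3: Verify this is maximum:
  Matching size 3 = min(|L|, |R|) = min(3, 4), which is an upper bound, so this matching is maximum.

Maximum matching: {(1,4), (2,5), (3,6)}
Size: 3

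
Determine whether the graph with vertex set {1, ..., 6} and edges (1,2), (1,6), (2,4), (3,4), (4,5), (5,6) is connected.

Step 1: Build adjacency list from edges:
  1: 2, 6
  2: 1, 4
  3: 4
  4: 2, 3, 5
  5: 4, 6
  6: 1, 5

Step 2: Run BFS/DFS from vertex 1:
  Visited: {1, 2, 6, 4, 5, 3}
  Reached 6 of 6 vertices

Step 3: All 6 vertices reached from vertex 1, so the graph is connected.
Answer: Yes, the graph is connected.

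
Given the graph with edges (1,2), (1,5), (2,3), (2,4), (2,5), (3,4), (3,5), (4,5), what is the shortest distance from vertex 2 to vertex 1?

Step 1: Build adjacency list:
  1: 2, 5
  2: 1, 3, 4, 5
  3: 2, 4, 5
  4: 2, 3, 5
  5: 1, 2, 3, 4

Step 2: BFS from vertex 2 to find shortest path to 1:
  vertex 1 reached at distance 1

Step 3: Shortest path: 2 -> 1
Path length: 1 edge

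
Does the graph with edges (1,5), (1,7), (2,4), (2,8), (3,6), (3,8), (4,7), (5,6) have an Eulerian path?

Step 1: Find the degree of each vertex:
  deg(1) = 2
  deg(2) = 2
  deg(3) = 2
  deg(4) = 2
  deg(5) = 2
  deg(6) = 2
  deg(7) = 2
  deg(8) = 2

Step 2: Count vertices with odd degree:
  All vertices have even degree (0 odd-degree vertices)

Step 3: Apply Euler's theorem:
  - Eulerian circuit exists iff graph is connected and all vertices have even degree
  - Eulerian path exists iff graph is connected and has 0 or 2 odd-degree vertices

Graph is connected with 0 odd-degree vertices.
Both Eulerian circuit and Eulerian path exist.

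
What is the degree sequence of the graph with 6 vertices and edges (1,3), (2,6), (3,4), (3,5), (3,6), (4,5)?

Step 1: Count edges incident to each vertex:
  deg(1) = 1 (neighbors: 3)
  deg(2) = 1 (neighbors: 6)
  deg(3) = 4 (neighbors: 1, 4, 5, 6)
  deg(4) = 2 (neighbors: 3, 5)
  deg(5) = 2 (neighbors: 3, 4)
  deg(6) = 2 (neighbors: 2, 3)

Step 2: Sort degrees in non-increasing order:
  Degrees: [1, 1, 4, 2, 2, 2] -> sorted: [4, 2, 2, 2, 1, 1]

Degree sequence: [4, 2, 2, 2, 1, 1]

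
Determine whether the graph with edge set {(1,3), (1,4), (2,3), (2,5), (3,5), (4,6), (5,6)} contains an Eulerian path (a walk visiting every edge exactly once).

Step 1: Find the degree of each vertex:
  deg(1) = 2
  deg(2) = 2
  deg(3) = 3
  deg(4) = 2
  deg(5) = 3
  deg(6) = 2

Step 2: Count vertices with odd degree:
  Odd-degree vertices: 3, 5 (2 total)

Step 3: Apply Euler's theorem:
  - Eulerian circuit exists iff graph is connected and all vertices have even degree
  - Eulerian path exists iff graph is connected and has 0 or 2 odd-degree vertices

Graph is connected with exactly 2 odd-degree vertices (3, 5).
Eulerian path exists (starting and ending at the odd-degree vertices), but no Eulerian circuit.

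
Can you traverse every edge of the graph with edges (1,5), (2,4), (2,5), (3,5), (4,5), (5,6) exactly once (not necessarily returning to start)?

Step 1: Find the degree of each vertex:
  deg(1) = 1
  deg(2) = 2
  deg(3) = 1
  deg(4) = 2
  deg(5) = 5
  deg(6) = 1

Step 2: Count vertices with odd degree:
  Odd-degree vertices: 1, 3, 5, 6 (4 total)

Step 3: Apply Euler's theorem:
  - Eulerian circuit exists iff graph is connected and all vertices have even degree
  - Eulerian path exists iff graph is connected and has 0 or 2 odd-degree vertices

Graph has 4 odd-degree vertices (need 0 or 2).
Neither Eulerian path nor Eulerian circuit exists.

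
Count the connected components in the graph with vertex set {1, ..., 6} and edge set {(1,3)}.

Step 1: Build adjacency list from edges:
  1: 3
  2: (none)
  3: 1
  4: (none)
  5: (none)
  6: (none)

Step 2: Run BFS/DFS from vertex 1:
  Visited: {1, 3}
  Reached 2 of 6 vertices

Step 3: Only 2 of 6 vertices reached. Graph is disconnected.
Connected components: {1, 3}, {2}, {4}, {5}, {6}
Number of connected components: 5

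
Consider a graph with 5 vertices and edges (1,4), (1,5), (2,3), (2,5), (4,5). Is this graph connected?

Step 1: Build adjacency list from edges:
  1: 4, 5
  2: 3, 5
  3: 2
  4: 1, 5
  5: 1, 2, 4

Step 2: Run BFS/DFS from vertex 1:
  Visited: {1, 4, 5, 2, 3}
  Reached 5 of 5 vertices

Step 3: All 5 vertices reached from vertex 1, so the graph is connected.
Answer: Yes, the graph is connected.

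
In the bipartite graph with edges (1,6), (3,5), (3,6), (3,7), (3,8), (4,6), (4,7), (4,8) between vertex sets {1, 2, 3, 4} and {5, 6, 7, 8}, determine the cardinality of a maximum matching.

Step 1: List the neighbors of each left vertex:
  1: 6
  2: (none)
  3: 5, 6, 7, 8
  4: 6, 7, 8

Step 2: Greedily match left vertices, then look for augmenting paths:
  Match 1 -- 6
  Match 3 -- 5
  Match 4 -- 7
  No augmenting path remains.

Step 3: Verify this is maximum:
  Matching has size 3. The vertex set {1, 3, 4} covers every edge and has size 3; any matching has at most one edge per cover vertex, so 3 is maximum (König's theorem).

Maximum matching: {(1,6), (3,5), (4,7)}
Size: 3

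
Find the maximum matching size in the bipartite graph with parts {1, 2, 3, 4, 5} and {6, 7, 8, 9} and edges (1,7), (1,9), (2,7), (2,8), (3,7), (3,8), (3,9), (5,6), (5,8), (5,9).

Step 1: List the neighbors of each left vertex:
  1: 7, 9
  2: 7, 8
  3: 7, 8, 9
  4: (none)
  5: 6, 8, 9

Step 2: Greedily match left vertices, then look for augmenting paths:
  Match 1 -- 7
  Match 2 -- 8
  Match 3 -- 9
  Match 5 -- 6
  No augmenting path remains.

Step 3: Verify this is maximum:
  Matching size 4 = min(|L|, |R|) = min(5, 4), which is an upper bound, so this matching is maximum.

Maximum matching: {(1,7), (2,8), (3,9), (5,6)}
Size: 4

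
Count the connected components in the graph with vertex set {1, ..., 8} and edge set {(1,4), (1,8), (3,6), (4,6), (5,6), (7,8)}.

Step 1: Build adjacency list from edges:
  1: 4, 8
  2: (none)
  3: 6
  4: 1, 6
  5: 6
  6: 3, 4, 5
  7: 8
  8: 1, 7

Step 2: Run BFS/DFS from vertex 1:
  Visited: {1, 4, 8, 6, 7, 3, 5}
  Reached 7 of 8 vertices

Step 3: Only 7 of 8 vertices reached. Graph is disconnected.
Connected components: {1, 3, 4, 5, 6, 7, 8}, {2}
Number of connected components: 2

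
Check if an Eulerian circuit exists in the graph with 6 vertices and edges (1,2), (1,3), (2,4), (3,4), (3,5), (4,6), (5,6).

Step 1: Find the degree of each vertex:
  deg(1) = 2
  deg(2) = 2
  deg(3) = 3
  deg(4) = 3
  deg(5) = 2
  deg(6) = 2

Step 2: Count vertices with odd degree:
  Odd-degree vertices: 3, 4 (2 total)

Step 3: Apply Euler's theorem:
  - Eulerian circuit exists iff graph is connected and all vertices have even degree
  - Eulerian path exists iff graph is connected and has 0 or 2 odd-degree vertices

Graph is connected with exactly 2 odd-degree vertices (3, 4).
Eulerian path exists (starting and ending at the odd-degree vertices), but no Eulerian circuit.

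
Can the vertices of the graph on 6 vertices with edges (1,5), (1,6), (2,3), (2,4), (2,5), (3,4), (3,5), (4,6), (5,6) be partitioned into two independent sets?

Step 1: Attempt 2-coloring using BFS:
  Start at vertex 1, assign color 0
  Color vertex 5 with color 1 (neighbor of 1)
  Color vertex 6 with color 1 (neighbor of 1)
  Color vertex 2 with color 0 (neighbor of 5)
  Color vertex 3 with color 0 (neighbor of 5)

Step 2: Conflict found! Vertices 5 and 6 are adjacent but have the same color.
This means the graph contains an odd cycle.

The graph is NOT bipartite.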